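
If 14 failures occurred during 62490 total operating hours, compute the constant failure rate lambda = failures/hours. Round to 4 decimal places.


failures = 14
total_hours = 62490
lambda = 14 / 62490
lambda = 0.0002

0.0002


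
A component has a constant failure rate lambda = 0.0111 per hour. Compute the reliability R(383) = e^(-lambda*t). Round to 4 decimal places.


lambda = 0.0111
t = 383
lambda * t = 4.2513
R(t) = e^(-4.2513)
R(t) = 0.0142

0.0142


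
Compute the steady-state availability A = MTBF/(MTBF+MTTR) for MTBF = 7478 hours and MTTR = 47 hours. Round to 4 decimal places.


MTBF = 7478
MTTR = 47
MTBF + MTTR = 7525
A = 7478 / 7525
A = 0.9938

0.9938


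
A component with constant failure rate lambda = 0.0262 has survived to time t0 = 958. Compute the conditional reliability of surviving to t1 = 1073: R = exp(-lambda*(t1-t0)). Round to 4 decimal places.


lambda = 0.0262
t0 = 958, t1 = 1073
t1 - t0 = 115
lambda * (t1-t0) = 0.0262 * 115 = 3.013
R = exp(-3.013)
R = 0.0491

0.0491


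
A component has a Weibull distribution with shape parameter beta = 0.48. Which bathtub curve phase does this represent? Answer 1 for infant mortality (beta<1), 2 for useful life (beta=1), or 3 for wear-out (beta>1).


beta = 0.48
Compare beta to 1:
beta < 1 => infant mortality (phase 1)
beta = 1 => useful life (phase 2)
beta > 1 => wear-out (phase 3)
Since beta = 0.48, this is infant mortality (decreasing failure rate)
Phase = 1

1


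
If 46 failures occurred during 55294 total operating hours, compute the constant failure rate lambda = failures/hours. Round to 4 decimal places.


failures = 46
total_hours = 55294
lambda = 46 / 55294
lambda = 0.0008

0.0008


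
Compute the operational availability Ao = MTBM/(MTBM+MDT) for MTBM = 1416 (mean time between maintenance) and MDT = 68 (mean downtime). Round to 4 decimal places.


MTBM = 1416
MDT = 68
MTBM + MDT = 1484
Ao = 1416 / 1484
Ao = 0.9542

0.9542


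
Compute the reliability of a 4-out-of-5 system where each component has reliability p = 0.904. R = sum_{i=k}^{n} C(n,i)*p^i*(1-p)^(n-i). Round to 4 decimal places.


k = 4, n = 5, p = 0.904
i=4: C(5,4)=5 * 0.904^4 * 0.096^1 = 0.3206
i=5: C(5,5)=1 * 0.904^5 * 0.096^0 = 0.6037
R = sum of terms = 0.9243

0.9243


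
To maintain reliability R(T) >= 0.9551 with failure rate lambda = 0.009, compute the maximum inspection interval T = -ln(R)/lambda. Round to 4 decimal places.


R_target = 0.9551
lambda = 0.009
-ln(0.9551) = 0.0459
T = 0.0459 / 0.009
T = 5.1044

5.1044


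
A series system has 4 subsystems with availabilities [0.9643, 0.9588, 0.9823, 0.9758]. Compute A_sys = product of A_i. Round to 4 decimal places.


Subsystems: [0.9643, 0.9588, 0.9823, 0.9758]
After subsystem 1 (A=0.9643): product = 0.9643
After subsystem 2 (A=0.9588): product = 0.9246
After subsystem 3 (A=0.9823): product = 0.9082
After subsystem 4 (A=0.9758): product = 0.8862
A_sys = 0.8862

0.8862


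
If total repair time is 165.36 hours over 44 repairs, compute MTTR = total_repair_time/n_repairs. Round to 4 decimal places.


total_repair_time = 165.36
n_repairs = 44
MTTR = 165.36 / 44
MTTR = 3.7582

3.7582


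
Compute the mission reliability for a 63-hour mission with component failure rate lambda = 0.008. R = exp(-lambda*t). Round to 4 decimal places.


lambda = 0.008
mission_time = 63
lambda * t = 0.008 * 63 = 0.504
R = exp(-0.504)
R = 0.6041

0.6041


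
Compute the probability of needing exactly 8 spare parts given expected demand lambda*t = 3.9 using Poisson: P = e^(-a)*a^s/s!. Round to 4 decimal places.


a = 3.9, s = 8
e^(-a) = e^(-3.9) = 0.0202
a^s = 3.9^8 = 53520.0926
s! = 40320
P = 0.0202 * 53520.0926 / 40320
P = 0.0269

0.0269


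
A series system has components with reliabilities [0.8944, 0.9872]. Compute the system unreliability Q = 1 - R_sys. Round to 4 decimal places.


Components: [0.8944, 0.9872]
After component 1: product = 0.8944
After component 2: product = 0.883
R_sys = 0.883
Q = 1 - 0.883 = 0.117

0.117


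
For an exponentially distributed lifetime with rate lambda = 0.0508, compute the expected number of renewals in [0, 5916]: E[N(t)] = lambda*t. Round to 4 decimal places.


lambda = 0.0508
t = 5916
E[N(t)] = lambda * t
E[N(t)] = 0.0508 * 5916
E[N(t)] = 300.5328

300.5328


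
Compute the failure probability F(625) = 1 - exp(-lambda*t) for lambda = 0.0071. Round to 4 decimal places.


lambda = 0.0071, t = 625
lambda * t = 4.4375
exp(-4.4375) = 0.0118
F(t) = 1 - 0.0118
F(t) = 0.9882

0.9882


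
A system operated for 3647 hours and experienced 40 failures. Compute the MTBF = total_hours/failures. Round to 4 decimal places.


total_hours = 3647
failures = 40
MTBF = 3647 / 40
MTBF = 91.175

91.175


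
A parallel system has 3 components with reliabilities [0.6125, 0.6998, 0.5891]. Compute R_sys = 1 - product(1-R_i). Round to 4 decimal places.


Components: [0.6125, 0.6998, 0.5891]
(1 - 0.6125) = 0.3875, running product = 0.3875
(1 - 0.6998) = 0.3002, running product = 0.1163
(1 - 0.5891) = 0.4109, running product = 0.0478
Product of (1-R_i) = 0.0478
R_sys = 1 - 0.0478 = 0.9522

0.9522


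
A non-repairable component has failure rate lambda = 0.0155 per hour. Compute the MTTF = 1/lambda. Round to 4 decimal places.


lambda = 0.0155
MTTF = 1 / 0.0155
MTTF = 64.5161

64.5161


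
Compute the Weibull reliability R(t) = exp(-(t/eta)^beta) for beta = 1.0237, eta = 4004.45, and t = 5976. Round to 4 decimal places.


beta = 1.0237, eta = 4004.45, t = 5976
t/eta = 5976 / 4004.45 = 1.4923
(t/eta)^beta = 1.4923^1.0237 = 1.5066
R(t) = exp(-1.5066)
R(t) = 0.2217

0.2217


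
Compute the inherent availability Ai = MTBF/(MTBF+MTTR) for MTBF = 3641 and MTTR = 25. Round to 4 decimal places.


MTBF = 3641
MTTR = 25
MTBF + MTTR = 3666
Ai = 3641 / 3666
Ai = 0.9932

0.9932


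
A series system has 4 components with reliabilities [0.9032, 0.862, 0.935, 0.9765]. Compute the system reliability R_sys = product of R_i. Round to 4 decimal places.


Components: [0.9032, 0.862, 0.935, 0.9765]
After component 1 (R=0.9032): product = 0.9032
After component 2 (R=0.862): product = 0.7786
After component 3 (R=0.935): product = 0.728
After component 4 (R=0.9765): product = 0.7108
R_sys = 0.7108

0.7108


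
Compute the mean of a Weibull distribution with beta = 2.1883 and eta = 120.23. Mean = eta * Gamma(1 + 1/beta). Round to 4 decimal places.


beta = 2.1883, eta = 120.23
1/beta = 0.457
1 + 1/beta = 1.457
Gamma(1.457) = 0.8856
Mean = 120.23 * 0.8856
Mean = 106.4772

106.4772


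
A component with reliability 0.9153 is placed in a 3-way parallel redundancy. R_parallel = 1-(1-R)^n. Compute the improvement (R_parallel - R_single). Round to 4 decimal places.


R_single = 0.9153, n = 3
1 - R_single = 0.0847
(1 - R_single)^n = 0.0847^3 = 0.0006
R_parallel = 1 - 0.0006 = 0.9994
Improvement = 0.9994 - 0.9153
Improvement = 0.0841

0.0841


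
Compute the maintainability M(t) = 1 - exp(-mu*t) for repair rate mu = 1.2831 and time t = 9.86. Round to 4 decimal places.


mu = 1.2831, t = 9.86
mu * t = 1.2831 * 9.86 = 12.6514
exp(-12.6514) = 0.0
M(t) = 1 - 0.0
M(t) = 1.0

1.0


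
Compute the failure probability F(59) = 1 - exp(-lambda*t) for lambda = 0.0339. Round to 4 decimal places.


lambda = 0.0339, t = 59
lambda * t = 2.0001
exp(-2.0001) = 0.1353
F(t) = 1 - 0.1353
F(t) = 0.8647

0.8647


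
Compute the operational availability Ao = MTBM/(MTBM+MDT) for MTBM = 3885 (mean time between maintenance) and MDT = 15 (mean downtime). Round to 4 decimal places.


MTBM = 3885
MDT = 15
MTBM + MDT = 3900
Ao = 3885 / 3900
Ao = 0.9962

0.9962


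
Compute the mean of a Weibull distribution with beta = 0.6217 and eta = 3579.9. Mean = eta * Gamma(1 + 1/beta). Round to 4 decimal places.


beta = 0.6217, eta = 3579.9
1/beta = 1.6085
1 + 1/beta = 2.6085
Gamma(2.6085) = 1.4388
Mean = 3579.9 * 1.4388
Mean = 5150.7488

5150.7488


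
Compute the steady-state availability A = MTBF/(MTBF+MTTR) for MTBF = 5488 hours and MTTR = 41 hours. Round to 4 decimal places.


MTBF = 5488
MTTR = 41
MTBF + MTTR = 5529
A = 5488 / 5529
A = 0.9926

0.9926


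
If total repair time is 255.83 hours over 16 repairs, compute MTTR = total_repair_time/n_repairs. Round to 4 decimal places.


total_repair_time = 255.83
n_repairs = 16
MTTR = 255.83 / 16
MTTR = 15.9894

15.9894


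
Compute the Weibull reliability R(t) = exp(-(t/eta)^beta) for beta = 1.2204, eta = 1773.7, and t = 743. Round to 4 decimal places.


beta = 1.2204, eta = 1773.7, t = 743
t/eta = 743 / 1773.7 = 0.4189
(t/eta)^beta = 0.4189^1.2204 = 0.3458
R(t) = exp(-0.3458)
R(t) = 0.7077

0.7077


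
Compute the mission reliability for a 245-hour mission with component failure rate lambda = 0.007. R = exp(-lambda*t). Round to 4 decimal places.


lambda = 0.007
mission_time = 245
lambda * t = 0.007 * 245 = 1.715
R = exp(-1.715)
R = 0.18

0.18


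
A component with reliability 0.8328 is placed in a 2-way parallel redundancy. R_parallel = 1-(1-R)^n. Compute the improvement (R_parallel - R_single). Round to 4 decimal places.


R_single = 0.8328, n = 2
1 - R_single = 0.1672
(1 - R_single)^n = 0.1672^2 = 0.028
R_parallel = 1 - 0.028 = 0.972
Improvement = 0.972 - 0.8328
Improvement = 0.1392

0.1392


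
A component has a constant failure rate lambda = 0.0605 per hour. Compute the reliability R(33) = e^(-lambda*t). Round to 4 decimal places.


lambda = 0.0605
t = 33
lambda * t = 1.9965
R(t) = e^(-1.9965)
R(t) = 0.1358

0.1358


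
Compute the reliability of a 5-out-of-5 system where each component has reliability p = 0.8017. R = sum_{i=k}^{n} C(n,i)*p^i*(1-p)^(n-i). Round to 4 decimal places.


k = 5, n = 5, p = 0.8017
i=5: C(5,5)=1 * 0.8017^5 * 0.1983^0 = 0.3312
R = sum of terms = 0.3312

0.3312


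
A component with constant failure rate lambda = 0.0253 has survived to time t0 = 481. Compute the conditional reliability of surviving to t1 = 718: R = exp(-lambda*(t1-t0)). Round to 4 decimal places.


lambda = 0.0253
t0 = 481, t1 = 718
t1 - t0 = 237
lambda * (t1-t0) = 0.0253 * 237 = 5.9961
R = exp(-5.9961)
R = 0.0025

0.0025


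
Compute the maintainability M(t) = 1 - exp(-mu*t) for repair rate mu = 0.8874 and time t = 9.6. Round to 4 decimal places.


mu = 0.8874, t = 9.6
mu * t = 0.8874 * 9.6 = 8.519
exp(-8.519) = 0.0002
M(t) = 1 - 0.0002
M(t) = 0.9998

0.9998


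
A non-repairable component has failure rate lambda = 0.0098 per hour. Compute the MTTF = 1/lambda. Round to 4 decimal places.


lambda = 0.0098
MTTF = 1 / 0.0098
MTTF = 102.0408

102.0408


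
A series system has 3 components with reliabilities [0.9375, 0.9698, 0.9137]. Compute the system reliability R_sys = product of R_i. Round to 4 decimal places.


Components: [0.9375, 0.9698, 0.9137]
After component 1 (R=0.9375): product = 0.9375
After component 2 (R=0.9698): product = 0.9092
After component 3 (R=0.9137): product = 0.8307
R_sys = 0.8307

0.8307


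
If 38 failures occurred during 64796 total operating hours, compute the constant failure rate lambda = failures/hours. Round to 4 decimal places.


failures = 38
total_hours = 64796
lambda = 38 / 64796
lambda = 0.0006

0.0006


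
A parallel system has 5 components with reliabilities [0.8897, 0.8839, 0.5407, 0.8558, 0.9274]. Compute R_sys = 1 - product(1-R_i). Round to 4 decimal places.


Components: [0.8897, 0.8839, 0.5407, 0.8558, 0.9274]
(1 - 0.8897) = 0.1103, running product = 0.1103
(1 - 0.8839) = 0.1161, running product = 0.0128
(1 - 0.5407) = 0.4593, running product = 0.0059
(1 - 0.8558) = 0.1442, running product = 0.0008
(1 - 0.9274) = 0.0726, running product = 0.0001
Product of (1-R_i) = 0.0001
R_sys = 1 - 0.0001 = 0.9999

0.9999


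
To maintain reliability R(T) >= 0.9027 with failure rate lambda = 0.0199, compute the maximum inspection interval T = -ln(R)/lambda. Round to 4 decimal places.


R_target = 0.9027
lambda = 0.0199
-ln(0.9027) = 0.1024
T = 0.1024 / 0.0199
T = 5.144

5.144


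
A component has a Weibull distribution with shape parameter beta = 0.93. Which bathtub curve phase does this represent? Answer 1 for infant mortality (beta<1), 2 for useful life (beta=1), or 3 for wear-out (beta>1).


beta = 0.93
Compare beta to 1:
beta < 1 => infant mortality (phase 1)
beta = 1 => useful life (phase 2)
beta > 1 => wear-out (phase 3)
Since beta = 0.93, this is infant mortality (decreasing failure rate)
Phase = 1

1


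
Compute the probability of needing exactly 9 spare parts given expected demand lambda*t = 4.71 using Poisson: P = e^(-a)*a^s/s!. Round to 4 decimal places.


a = 4.71, s = 9
e^(-a) = e^(-4.71) = 0.009
a^s = 4.71^9 = 1140743.9238
s! = 362880
P = 0.009 * 1140743.9238 / 362880
P = 0.0283

0.0283


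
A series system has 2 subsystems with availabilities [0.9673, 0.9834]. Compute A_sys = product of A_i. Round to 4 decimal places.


Subsystems: [0.9673, 0.9834]
After subsystem 1 (A=0.9673): product = 0.9673
After subsystem 2 (A=0.9834): product = 0.9512
A_sys = 0.9512

0.9512


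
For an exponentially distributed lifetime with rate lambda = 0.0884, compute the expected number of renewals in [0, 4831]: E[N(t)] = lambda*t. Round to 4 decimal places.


lambda = 0.0884
t = 4831
E[N(t)] = lambda * t
E[N(t)] = 0.0884 * 4831
E[N(t)] = 427.0604

427.0604


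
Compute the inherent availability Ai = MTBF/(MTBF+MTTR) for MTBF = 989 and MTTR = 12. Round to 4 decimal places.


MTBF = 989
MTTR = 12
MTBF + MTTR = 1001
Ai = 989 / 1001
Ai = 0.988

0.988


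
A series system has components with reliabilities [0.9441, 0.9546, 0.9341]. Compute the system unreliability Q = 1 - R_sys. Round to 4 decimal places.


Components: [0.9441, 0.9546, 0.9341]
After component 1: product = 0.9441
After component 2: product = 0.9012
After component 3: product = 0.8418
R_sys = 0.8418
Q = 1 - 0.8418 = 0.1582

0.1582


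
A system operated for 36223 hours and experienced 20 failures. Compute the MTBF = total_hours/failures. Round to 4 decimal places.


total_hours = 36223
failures = 20
MTBF = 36223 / 20
MTBF = 1811.15

1811.15


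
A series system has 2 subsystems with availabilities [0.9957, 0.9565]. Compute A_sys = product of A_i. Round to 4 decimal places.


Subsystems: [0.9957, 0.9565]
After subsystem 1 (A=0.9957): product = 0.9957
After subsystem 2 (A=0.9565): product = 0.9524
A_sys = 0.9524

0.9524


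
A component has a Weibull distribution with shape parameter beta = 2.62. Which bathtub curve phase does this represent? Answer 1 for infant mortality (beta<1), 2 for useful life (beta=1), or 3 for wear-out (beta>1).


beta = 2.62
Compare beta to 1:
beta < 1 => infant mortality (phase 1)
beta = 1 => useful life (phase 2)
beta > 1 => wear-out (phase 3)
Since beta = 2.62, this is wear-out (increasing failure rate)
Phase = 3

3


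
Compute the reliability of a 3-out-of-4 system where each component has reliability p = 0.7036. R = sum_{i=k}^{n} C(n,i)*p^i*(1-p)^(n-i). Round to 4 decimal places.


k = 3, n = 4, p = 0.7036
i=3: C(4,3)=4 * 0.7036^3 * 0.2964^1 = 0.413
i=4: C(4,4)=1 * 0.7036^4 * 0.2964^0 = 0.2451
R = sum of terms = 0.658

0.658


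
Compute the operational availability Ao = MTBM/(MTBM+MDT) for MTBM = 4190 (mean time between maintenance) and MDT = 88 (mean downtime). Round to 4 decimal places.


MTBM = 4190
MDT = 88
MTBM + MDT = 4278
Ao = 4190 / 4278
Ao = 0.9794

0.9794


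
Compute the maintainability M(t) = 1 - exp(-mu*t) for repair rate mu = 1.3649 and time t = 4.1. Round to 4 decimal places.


mu = 1.3649, t = 4.1
mu * t = 1.3649 * 4.1 = 5.5961
exp(-5.5961) = 0.0037
M(t) = 1 - 0.0037
M(t) = 0.9963

0.9963


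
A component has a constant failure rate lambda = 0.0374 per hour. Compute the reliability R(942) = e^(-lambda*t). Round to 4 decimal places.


lambda = 0.0374
t = 942
lambda * t = 35.2308
R(t) = e^(-35.2308)
R(t) = 0.0

0.0


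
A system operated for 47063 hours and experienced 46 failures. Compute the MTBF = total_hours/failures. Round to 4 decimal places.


total_hours = 47063
failures = 46
MTBF = 47063 / 46
MTBF = 1023.1087

1023.1087


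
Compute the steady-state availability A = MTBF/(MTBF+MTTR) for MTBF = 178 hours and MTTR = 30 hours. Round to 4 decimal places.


MTBF = 178
MTTR = 30
MTBF + MTTR = 208
A = 178 / 208
A = 0.8558

0.8558


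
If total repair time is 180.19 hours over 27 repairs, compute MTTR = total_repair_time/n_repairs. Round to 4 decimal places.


total_repair_time = 180.19
n_repairs = 27
MTTR = 180.19 / 27
MTTR = 6.6737

6.6737


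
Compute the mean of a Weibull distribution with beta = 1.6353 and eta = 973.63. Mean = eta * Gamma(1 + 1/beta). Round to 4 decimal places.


beta = 1.6353, eta = 973.63
1/beta = 0.6115
1 + 1/beta = 1.6115
Gamma(1.6115) = 0.8949
Mean = 973.63 * 0.8949
Mean = 871.2656

871.2656


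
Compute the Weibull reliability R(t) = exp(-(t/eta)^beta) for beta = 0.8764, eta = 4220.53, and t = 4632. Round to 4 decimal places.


beta = 0.8764, eta = 4220.53, t = 4632
t/eta = 4632 / 4220.53 = 1.0975
(t/eta)^beta = 1.0975^0.8764 = 1.0849
R(t) = exp(-1.0849)
R(t) = 0.3379

0.3379


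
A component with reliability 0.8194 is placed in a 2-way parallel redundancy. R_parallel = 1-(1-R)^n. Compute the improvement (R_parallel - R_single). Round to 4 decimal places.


R_single = 0.8194, n = 2
1 - R_single = 0.1806
(1 - R_single)^n = 0.1806^2 = 0.0326
R_parallel = 1 - 0.0326 = 0.9674
Improvement = 0.9674 - 0.8194
Improvement = 0.148

0.148


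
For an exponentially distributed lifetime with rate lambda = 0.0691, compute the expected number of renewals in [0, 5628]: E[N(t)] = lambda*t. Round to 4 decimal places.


lambda = 0.0691
t = 5628
E[N(t)] = lambda * t
E[N(t)] = 0.0691 * 5628
E[N(t)] = 388.8948

388.8948


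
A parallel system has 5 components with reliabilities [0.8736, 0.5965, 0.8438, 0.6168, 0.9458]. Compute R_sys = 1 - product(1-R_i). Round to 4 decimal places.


Components: [0.8736, 0.5965, 0.8438, 0.6168, 0.9458]
(1 - 0.8736) = 0.1264, running product = 0.1264
(1 - 0.5965) = 0.4035, running product = 0.051
(1 - 0.8438) = 0.1562, running product = 0.008
(1 - 0.6168) = 0.3832, running product = 0.0031
(1 - 0.9458) = 0.0542, running product = 0.0002
Product of (1-R_i) = 0.0002
R_sys = 1 - 0.0002 = 0.9998

0.9998


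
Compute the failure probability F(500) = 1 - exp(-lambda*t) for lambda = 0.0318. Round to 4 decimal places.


lambda = 0.0318, t = 500
lambda * t = 15.9
exp(-15.9) = 0.0
F(t) = 1 - 0.0
F(t) = 1.0

1.0


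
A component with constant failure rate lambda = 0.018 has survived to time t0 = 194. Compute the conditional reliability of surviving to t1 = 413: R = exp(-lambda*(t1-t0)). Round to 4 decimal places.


lambda = 0.018
t0 = 194, t1 = 413
t1 - t0 = 219
lambda * (t1-t0) = 0.018 * 219 = 3.942
R = exp(-3.942)
R = 0.0194

0.0194


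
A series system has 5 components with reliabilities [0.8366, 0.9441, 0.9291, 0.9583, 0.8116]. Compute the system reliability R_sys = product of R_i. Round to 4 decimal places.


Components: [0.8366, 0.9441, 0.9291, 0.9583, 0.8116]
After component 1 (R=0.8366): product = 0.8366
After component 2 (R=0.9441): product = 0.7898
After component 3 (R=0.9291): product = 0.7338
After component 4 (R=0.9583): product = 0.7032
After component 5 (R=0.8116): product = 0.5707
R_sys = 0.5707

0.5707


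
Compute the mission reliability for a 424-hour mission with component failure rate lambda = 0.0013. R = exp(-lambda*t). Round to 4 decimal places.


lambda = 0.0013
mission_time = 424
lambda * t = 0.0013 * 424 = 0.5512
R = exp(-0.5512)
R = 0.5763

0.5763


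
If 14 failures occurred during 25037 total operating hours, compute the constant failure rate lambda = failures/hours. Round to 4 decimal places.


failures = 14
total_hours = 25037
lambda = 14 / 25037
lambda = 0.0006

0.0006


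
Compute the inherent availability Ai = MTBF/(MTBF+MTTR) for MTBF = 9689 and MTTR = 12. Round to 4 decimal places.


MTBF = 9689
MTTR = 12
MTBF + MTTR = 9701
Ai = 9689 / 9701
Ai = 0.9988

0.9988


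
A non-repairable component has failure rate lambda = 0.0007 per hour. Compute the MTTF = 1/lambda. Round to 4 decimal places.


lambda = 0.0007
MTTF = 1 / 0.0007
MTTF = 1428.5714

1428.5714


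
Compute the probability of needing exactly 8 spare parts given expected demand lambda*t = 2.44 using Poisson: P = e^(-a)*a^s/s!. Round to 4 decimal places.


a = 2.44, s = 8
e^(-a) = e^(-2.44) = 0.0872
a^s = 2.44^8 = 1256.373
s! = 40320
P = 0.0872 * 1256.373 / 40320
P = 0.0027

0.0027


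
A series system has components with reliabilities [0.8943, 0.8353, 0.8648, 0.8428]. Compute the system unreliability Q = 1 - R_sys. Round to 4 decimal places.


Components: [0.8943, 0.8353, 0.8648, 0.8428]
After component 1: product = 0.8943
After component 2: product = 0.747
After component 3: product = 0.646
After component 4: product = 0.5445
R_sys = 0.5445
Q = 1 - 0.5445 = 0.4555

0.4555


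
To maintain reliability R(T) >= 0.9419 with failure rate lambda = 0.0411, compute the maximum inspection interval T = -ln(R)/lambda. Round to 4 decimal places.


R_target = 0.9419
lambda = 0.0411
-ln(0.9419) = 0.0599
T = 0.0599 / 0.0411
T = 1.4564

1.4564


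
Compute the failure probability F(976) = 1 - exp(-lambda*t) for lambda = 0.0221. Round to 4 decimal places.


lambda = 0.0221, t = 976
lambda * t = 21.5696
exp(-21.5696) = 0.0
F(t) = 1 - 0.0
F(t) = 1.0

1.0


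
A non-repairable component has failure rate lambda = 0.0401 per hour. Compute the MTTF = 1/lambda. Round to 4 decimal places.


lambda = 0.0401
MTTF = 1 / 0.0401
MTTF = 24.9377

24.9377


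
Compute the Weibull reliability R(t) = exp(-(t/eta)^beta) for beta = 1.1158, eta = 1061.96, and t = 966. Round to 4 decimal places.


beta = 1.1158, eta = 1061.96, t = 966
t/eta = 966 / 1061.96 = 0.9096
(t/eta)^beta = 0.9096^1.1158 = 0.8997
R(t) = exp(-0.8997)
R(t) = 0.4067

0.4067


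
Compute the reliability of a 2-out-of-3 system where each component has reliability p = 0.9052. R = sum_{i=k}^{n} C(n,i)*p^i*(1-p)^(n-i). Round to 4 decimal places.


k = 2, n = 3, p = 0.9052
i=2: C(3,2)=3 * 0.9052^2 * 0.0948^1 = 0.233
i=3: C(3,3)=1 * 0.9052^3 * 0.0948^0 = 0.7417
R = sum of terms = 0.9747

0.9747


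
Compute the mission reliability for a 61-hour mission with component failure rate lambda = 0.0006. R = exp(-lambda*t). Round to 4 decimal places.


lambda = 0.0006
mission_time = 61
lambda * t = 0.0006 * 61 = 0.0366
R = exp(-0.0366)
R = 0.9641

0.9641


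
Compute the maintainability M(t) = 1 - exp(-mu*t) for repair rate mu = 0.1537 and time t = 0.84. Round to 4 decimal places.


mu = 0.1537, t = 0.84
mu * t = 0.1537 * 0.84 = 0.1291
exp(-0.1291) = 0.8789
M(t) = 1 - 0.8789
M(t) = 0.1211

0.1211


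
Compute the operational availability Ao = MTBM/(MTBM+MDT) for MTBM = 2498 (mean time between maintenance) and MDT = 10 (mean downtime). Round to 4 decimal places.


MTBM = 2498
MDT = 10
MTBM + MDT = 2508
Ao = 2498 / 2508
Ao = 0.996

0.996


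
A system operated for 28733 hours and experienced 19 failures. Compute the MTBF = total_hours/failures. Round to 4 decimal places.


total_hours = 28733
failures = 19
MTBF = 28733 / 19
MTBF = 1512.2632

1512.2632


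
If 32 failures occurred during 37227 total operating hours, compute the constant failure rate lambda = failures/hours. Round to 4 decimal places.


failures = 32
total_hours = 37227
lambda = 32 / 37227
lambda = 0.0009

0.0009


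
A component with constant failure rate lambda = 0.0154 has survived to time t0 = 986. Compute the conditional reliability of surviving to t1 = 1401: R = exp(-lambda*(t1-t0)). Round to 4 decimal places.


lambda = 0.0154
t0 = 986, t1 = 1401
t1 - t0 = 415
lambda * (t1-t0) = 0.0154 * 415 = 6.391
R = exp(-6.391)
R = 0.0017

0.0017


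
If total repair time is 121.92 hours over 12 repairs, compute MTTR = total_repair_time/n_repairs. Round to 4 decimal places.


total_repair_time = 121.92
n_repairs = 12
MTTR = 121.92 / 12
MTTR = 10.16

10.16


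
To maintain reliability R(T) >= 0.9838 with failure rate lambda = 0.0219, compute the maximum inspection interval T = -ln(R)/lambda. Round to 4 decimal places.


R_target = 0.9838
lambda = 0.0219
-ln(0.9838) = 0.0163
T = 0.0163 / 0.0219
T = 0.7458

0.7458


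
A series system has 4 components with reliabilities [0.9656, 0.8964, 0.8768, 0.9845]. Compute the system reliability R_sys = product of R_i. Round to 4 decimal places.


Components: [0.9656, 0.8964, 0.8768, 0.9845]
After component 1 (R=0.9656): product = 0.9656
After component 2 (R=0.8964): product = 0.8656
After component 3 (R=0.8768): product = 0.7589
After component 4 (R=0.9845): product = 0.7472
R_sys = 0.7472

0.7472


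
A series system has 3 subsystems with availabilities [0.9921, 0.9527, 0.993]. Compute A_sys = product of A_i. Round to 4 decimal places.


Subsystems: [0.9921, 0.9527, 0.993]
After subsystem 1 (A=0.9921): product = 0.9921
After subsystem 2 (A=0.9527): product = 0.9452
After subsystem 3 (A=0.993): product = 0.9386
A_sys = 0.9386

0.9386


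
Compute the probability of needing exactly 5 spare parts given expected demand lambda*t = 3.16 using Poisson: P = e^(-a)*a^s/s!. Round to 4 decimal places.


a = 3.16, s = 5
e^(-a) = e^(-3.16) = 0.0424
a^s = 3.16^5 = 315.0906
s! = 120
P = 0.0424 * 315.0906 / 120
P = 0.1114

0.1114


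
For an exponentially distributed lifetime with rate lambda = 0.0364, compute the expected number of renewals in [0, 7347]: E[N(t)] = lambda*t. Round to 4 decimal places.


lambda = 0.0364
t = 7347
E[N(t)] = lambda * t
E[N(t)] = 0.0364 * 7347
E[N(t)] = 267.4308

267.4308


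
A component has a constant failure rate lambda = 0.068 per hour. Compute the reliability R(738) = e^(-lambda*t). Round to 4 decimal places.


lambda = 0.068
t = 738
lambda * t = 50.184
R(t) = e^(-50.184)
R(t) = 0.0

0.0


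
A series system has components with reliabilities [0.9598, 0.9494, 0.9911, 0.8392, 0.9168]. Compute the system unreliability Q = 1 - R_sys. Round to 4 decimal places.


Components: [0.9598, 0.9494, 0.9911, 0.8392, 0.9168]
After component 1: product = 0.9598
After component 2: product = 0.9112
After component 3: product = 0.9031
After component 4: product = 0.7579
After component 5: product = 0.6948
R_sys = 0.6948
Q = 1 - 0.6948 = 0.3052

0.3052


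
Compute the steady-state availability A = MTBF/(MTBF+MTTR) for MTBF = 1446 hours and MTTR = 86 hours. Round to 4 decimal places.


MTBF = 1446
MTTR = 86
MTBF + MTTR = 1532
A = 1446 / 1532
A = 0.9439

0.9439


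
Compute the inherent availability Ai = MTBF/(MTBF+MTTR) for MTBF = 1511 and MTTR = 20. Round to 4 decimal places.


MTBF = 1511
MTTR = 20
MTBF + MTTR = 1531
Ai = 1511 / 1531
Ai = 0.9869

0.9869


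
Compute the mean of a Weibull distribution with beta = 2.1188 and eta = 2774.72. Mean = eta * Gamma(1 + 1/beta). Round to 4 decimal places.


beta = 2.1188, eta = 2774.72
1/beta = 0.472
1 + 1/beta = 1.472
Gamma(1.472) = 0.8856
Mean = 2774.72 * 0.8856
Mean = 2457.4274

2457.4274


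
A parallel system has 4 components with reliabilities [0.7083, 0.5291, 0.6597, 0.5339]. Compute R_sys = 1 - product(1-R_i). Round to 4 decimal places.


Components: [0.7083, 0.5291, 0.6597, 0.5339]
(1 - 0.7083) = 0.2917, running product = 0.2917
(1 - 0.5291) = 0.4709, running product = 0.1374
(1 - 0.6597) = 0.3403, running product = 0.0467
(1 - 0.5339) = 0.4661, running product = 0.0218
Product of (1-R_i) = 0.0218
R_sys = 1 - 0.0218 = 0.9782

0.9782


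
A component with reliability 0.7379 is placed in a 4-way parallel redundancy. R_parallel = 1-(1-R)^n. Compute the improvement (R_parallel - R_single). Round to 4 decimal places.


R_single = 0.7379, n = 4
1 - R_single = 0.2621
(1 - R_single)^n = 0.2621^4 = 0.0047
R_parallel = 1 - 0.0047 = 0.9953
Improvement = 0.9953 - 0.7379
Improvement = 0.2574

0.2574


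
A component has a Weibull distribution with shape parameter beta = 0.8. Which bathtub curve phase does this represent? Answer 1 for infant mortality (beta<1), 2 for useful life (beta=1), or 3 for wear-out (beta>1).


beta = 0.8
Compare beta to 1:
beta < 1 => infant mortality (phase 1)
beta = 1 => useful life (phase 2)
beta > 1 => wear-out (phase 3)
Since beta = 0.8, this is infant mortality (decreasing failure rate)
Phase = 1

1


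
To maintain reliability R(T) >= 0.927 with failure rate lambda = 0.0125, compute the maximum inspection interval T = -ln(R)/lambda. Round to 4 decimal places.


R_target = 0.927
lambda = 0.0125
-ln(0.927) = 0.0758
T = 0.0758 / 0.0125
T = 6.0641

6.0641


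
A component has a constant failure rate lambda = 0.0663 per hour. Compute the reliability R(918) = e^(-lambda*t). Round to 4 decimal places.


lambda = 0.0663
t = 918
lambda * t = 60.8634
R(t) = e^(-60.8634)
R(t) = 0.0

0.0


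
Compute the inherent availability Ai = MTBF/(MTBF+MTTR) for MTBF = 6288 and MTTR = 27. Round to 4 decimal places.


MTBF = 6288
MTTR = 27
MTBF + MTTR = 6315
Ai = 6288 / 6315
Ai = 0.9957

0.9957


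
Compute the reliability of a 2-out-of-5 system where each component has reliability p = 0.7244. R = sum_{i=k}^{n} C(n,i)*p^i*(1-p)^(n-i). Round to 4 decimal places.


k = 2, n = 5, p = 0.7244
i=2: C(5,2)=10 * 0.7244^2 * 0.2756^3 = 0.1098
i=3: C(5,3)=10 * 0.7244^3 * 0.2756^2 = 0.2887
i=4: C(5,4)=5 * 0.7244^4 * 0.2756^1 = 0.3795
i=5: C(5,5)=1 * 0.7244^5 * 0.2756^0 = 0.1995
R = sum of terms = 0.9775

0.9775


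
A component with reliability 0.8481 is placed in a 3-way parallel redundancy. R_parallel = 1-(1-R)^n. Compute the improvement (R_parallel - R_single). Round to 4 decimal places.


R_single = 0.8481, n = 3
1 - R_single = 0.1519
(1 - R_single)^n = 0.1519^3 = 0.0035
R_parallel = 1 - 0.0035 = 0.9965
Improvement = 0.9965 - 0.8481
Improvement = 0.1484

0.1484


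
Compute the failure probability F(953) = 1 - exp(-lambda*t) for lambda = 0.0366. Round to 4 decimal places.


lambda = 0.0366, t = 953
lambda * t = 34.8798
exp(-34.8798) = 0.0
F(t) = 1 - 0.0
F(t) = 1.0

1.0


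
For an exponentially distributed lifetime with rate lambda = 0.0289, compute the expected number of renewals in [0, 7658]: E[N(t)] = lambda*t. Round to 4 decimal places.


lambda = 0.0289
t = 7658
E[N(t)] = lambda * t
E[N(t)] = 0.0289 * 7658
E[N(t)] = 221.3162

221.3162


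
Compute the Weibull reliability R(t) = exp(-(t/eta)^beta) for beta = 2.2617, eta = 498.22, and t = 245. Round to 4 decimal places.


beta = 2.2617, eta = 498.22, t = 245
t/eta = 245 / 498.22 = 0.4918
(t/eta)^beta = 0.4918^2.2617 = 0.2008
R(t) = exp(-0.2008)
R(t) = 0.8181

0.8181


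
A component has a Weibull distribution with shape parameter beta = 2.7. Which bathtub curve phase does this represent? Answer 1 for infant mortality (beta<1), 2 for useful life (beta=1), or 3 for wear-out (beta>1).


beta = 2.7
Compare beta to 1:
beta < 1 => infant mortality (phase 1)
beta = 1 => useful life (phase 2)
beta > 1 => wear-out (phase 3)
Since beta = 2.7, this is wear-out (increasing failure rate)
Phase = 3

3


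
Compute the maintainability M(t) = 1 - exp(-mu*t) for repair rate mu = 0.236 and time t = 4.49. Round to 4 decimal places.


mu = 0.236, t = 4.49
mu * t = 0.236 * 4.49 = 1.0596
exp(-1.0596) = 0.3466
M(t) = 1 - 0.3466
M(t) = 0.6534

0.6534


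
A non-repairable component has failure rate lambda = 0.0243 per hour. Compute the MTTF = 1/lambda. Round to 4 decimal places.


lambda = 0.0243
MTTF = 1 / 0.0243
MTTF = 41.1523

41.1523


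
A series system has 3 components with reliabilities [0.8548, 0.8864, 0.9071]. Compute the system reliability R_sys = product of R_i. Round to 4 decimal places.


Components: [0.8548, 0.8864, 0.9071]
After component 1 (R=0.8548): product = 0.8548
After component 2 (R=0.8864): product = 0.7577
After component 3 (R=0.9071): product = 0.6873
R_sys = 0.6873

0.6873


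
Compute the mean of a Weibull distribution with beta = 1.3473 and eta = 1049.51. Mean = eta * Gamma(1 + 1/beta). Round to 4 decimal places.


beta = 1.3473, eta = 1049.51
1/beta = 0.7422
1 + 1/beta = 1.7422
Gamma(1.7422) = 0.9173
Mean = 1049.51 * 0.9173
Mean = 962.7335

962.7335


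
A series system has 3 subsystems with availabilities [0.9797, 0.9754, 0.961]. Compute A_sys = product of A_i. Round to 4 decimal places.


Subsystems: [0.9797, 0.9754, 0.961]
After subsystem 1 (A=0.9797): product = 0.9797
After subsystem 2 (A=0.9754): product = 0.9556
After subsystem 3 (A=0.961): product = 0.9183
A_sys = 0.9183

0.9183


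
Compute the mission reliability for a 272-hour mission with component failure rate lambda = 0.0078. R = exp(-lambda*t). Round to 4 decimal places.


lambda = 0.0078
mission_time = 272
lambda * t = 0.0078 * 272 = 2.1216
R = exp(-2.1216)
R = 0.1198

0.1198


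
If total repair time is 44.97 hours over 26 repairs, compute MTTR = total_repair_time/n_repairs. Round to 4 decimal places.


total_repair_time = 44.97
n_repairs = 26
MTTR = 44.97 / 26
MTTR = 1.7296

1.7296


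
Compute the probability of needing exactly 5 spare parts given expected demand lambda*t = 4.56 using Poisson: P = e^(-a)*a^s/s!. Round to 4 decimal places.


a = 4.56, s = 5
e^(-a) = e^(-4.56) = 0.0105
a^s = 4.56^5 = 1971.6245
s! = 120
P = 0.0105 * 1971.6245 / 120
P = 0.1719

0.1719


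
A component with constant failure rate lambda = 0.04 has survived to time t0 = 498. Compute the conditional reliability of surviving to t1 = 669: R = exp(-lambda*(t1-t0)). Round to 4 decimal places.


lambda = 0.04
t0 = 498, t1 = 669
t1 - t0 = 171
lambda * (t1-t0) = 0.04 * 171 = 6.84
R = exp(-6.84)
R = 0.0011

0.0011


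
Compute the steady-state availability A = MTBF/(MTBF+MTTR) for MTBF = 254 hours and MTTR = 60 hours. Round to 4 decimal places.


MTBF = 254
MTTR = 60
MTBF + MTTR = 314
A = 254 / 314
A = 0.8089

0.8089


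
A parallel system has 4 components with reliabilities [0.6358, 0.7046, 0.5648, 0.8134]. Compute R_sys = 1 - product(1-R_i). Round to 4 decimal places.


Components: [0.6358, 0.7046, 0.5648, 0.8134]
(1 - 0.6358) = 0.3642, running product = 0.3642
(1 - 0.7046) = 0.2954, running product = 0.1076
(1 - 0.5648) = 0.4352, running product = 0.0468
(1 - 0.8134) = 0.1866, running product = 0.0087
Product of (1-R_i) = 0.0087
R_sys = 1 - 0.0087 = 0.9913

0.9913


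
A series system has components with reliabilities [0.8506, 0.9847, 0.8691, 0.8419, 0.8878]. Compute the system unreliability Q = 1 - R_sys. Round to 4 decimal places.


Components: [0.8506, 0.9847, 0.8691, 0.8419, 0.8878]
After component 1: product = 0.8506
After component 2: product = 0.8376
After component 3: product = 0.7279
After component 4: product = 0.6129
After component 5: product = 0.5441
R_sys = 0.5441
Q = 1 - 0.5441 = 0.4559

0.4559


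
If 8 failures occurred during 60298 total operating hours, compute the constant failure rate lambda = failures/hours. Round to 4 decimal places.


failures = 8
total_hours = 60298
lambda = 8 / 60298
lambda = 0.0001

0.0001


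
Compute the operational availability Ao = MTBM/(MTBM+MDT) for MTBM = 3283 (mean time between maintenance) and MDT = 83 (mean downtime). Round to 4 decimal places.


MTBM = 3283
MDT = 83
MTBM + MDT = 3366
Ao = 3283 / 3366
Ao = 0.9753

0.9753


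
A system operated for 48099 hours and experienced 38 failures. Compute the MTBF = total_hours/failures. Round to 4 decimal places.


total_hours = 48099
failures = 38
MTBF = 48099 / 38
MTBF = 1265.7632

1265.7632


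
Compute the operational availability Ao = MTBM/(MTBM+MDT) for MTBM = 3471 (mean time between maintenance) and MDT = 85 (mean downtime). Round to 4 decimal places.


MTBM = 3471
MDT = 85
MTBM + MDT = 3556
Ao = 3471 / 3556
Ao = 0.9761

0.9761


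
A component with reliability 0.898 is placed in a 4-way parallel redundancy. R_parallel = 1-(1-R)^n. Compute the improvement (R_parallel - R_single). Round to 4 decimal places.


R_single = 0.898, n = 4
1 - R_single = 0.102
(1 - R_single)^n = 0.102^4 = 0.0001
R_parallel = 1 - 0.0001 = 0.9999
Improvement = 0.9999 - 0.898
Improvement = 0.1019

0.1019


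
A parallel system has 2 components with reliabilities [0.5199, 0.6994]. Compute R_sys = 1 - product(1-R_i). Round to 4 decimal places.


Components: [0.5199, 0.6994]
(1 - 0.5199) = 0.4801, running product = 0.4801
(1 - 0.6994) = 0.3006, running product = 0.1443
Product of (1-R_i) = 0.1443
R_sys = 1 - 0.1443 = 0.8557

0.8557


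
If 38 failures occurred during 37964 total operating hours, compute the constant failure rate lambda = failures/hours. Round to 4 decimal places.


failures = 38
total_hours = 37964
lambda = 38 / 37964
lambda = 0.001

0.001


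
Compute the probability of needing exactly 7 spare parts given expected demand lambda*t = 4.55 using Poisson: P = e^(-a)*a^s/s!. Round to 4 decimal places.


a = 4.55, s = 7
e^(-a) = e^(-4.55) = 0.0106
a^s = 4.55^7 = 40371.9546
s! = 5040
P = 0.0106 * 40371.9546 / 5040
P = 0.0846

0.0846


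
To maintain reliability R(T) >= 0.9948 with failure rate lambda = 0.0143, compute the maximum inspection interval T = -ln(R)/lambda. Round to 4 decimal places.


R_target = 0.9948
lambda = 0.0143
-ln(0.9948) = 0.0052
T = 0.0052 / 0.0143
T = 0.3646

0.3646


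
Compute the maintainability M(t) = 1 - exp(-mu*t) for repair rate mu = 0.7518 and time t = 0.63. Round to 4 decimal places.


mu = 0.7518, t = 0.63
mu * t = 0.7518 * 0.63 = 0.4736
exp(-0.4736) = 0.6227
M(t) = 1 - 0.6227
M(t) = 0.3773

0.3773


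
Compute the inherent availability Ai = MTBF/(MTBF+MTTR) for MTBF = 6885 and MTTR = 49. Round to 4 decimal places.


MTBF = 6885
MTTR = 49
MTBF + MTTR = 6934
Ai = 6885 / 6934
Ai = 0.9929

0.9929


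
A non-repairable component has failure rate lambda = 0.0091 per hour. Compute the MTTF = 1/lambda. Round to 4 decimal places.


lambda = 0.0091
MTTF = 1 / 0.0091
MTTF = 109.8901

109.8901


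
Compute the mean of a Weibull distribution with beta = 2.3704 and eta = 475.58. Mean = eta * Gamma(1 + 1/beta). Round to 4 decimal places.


beta = 2.3704, eta = 475.58
1/beta = 0.4219
1 + 1/beta = 1.4219
Gamma(1.4219) = 0.8863
Mean = 475.58 * 0.8863
Mean = 421.5015

421.5015


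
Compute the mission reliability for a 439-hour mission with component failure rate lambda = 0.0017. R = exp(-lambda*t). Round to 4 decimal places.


lambda = 0.0017
mission_time = 439
lambda * t = 0.0017 * 439 = 0.7463
R = exp(-0.7463)
R = 0.4741

0.4741


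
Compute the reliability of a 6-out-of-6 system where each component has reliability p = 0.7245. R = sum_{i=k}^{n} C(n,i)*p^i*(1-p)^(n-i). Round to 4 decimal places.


k = 6, n = 6, p = 0.7245
i=6: C(6,6)=1 * 0.7245^6 * 0.2755^0 = 0.1446
R = sum of terms = 0.1446

0.1446


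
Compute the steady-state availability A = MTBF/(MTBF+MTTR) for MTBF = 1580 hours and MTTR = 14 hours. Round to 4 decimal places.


MTBF = 1580
MTTR = 14
MTBF + MTTR = 1594
A = 1580 / 1594
A = 0.9912

0.9912


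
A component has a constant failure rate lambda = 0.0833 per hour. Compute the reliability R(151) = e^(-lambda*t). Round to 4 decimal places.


lambda = 0.0833
t = 151
lambda * t = 12.5783
R(t) = e^(-12.5783)
R(t) = 0.0

0.0


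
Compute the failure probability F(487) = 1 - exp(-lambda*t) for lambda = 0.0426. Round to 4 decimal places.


lambda = 0.0426, t = 487
lambda * t = 20.7462
exp(-20.7462) = 0.0
F(t) = 1 - 0.0
F(t) = 1.0

1.0


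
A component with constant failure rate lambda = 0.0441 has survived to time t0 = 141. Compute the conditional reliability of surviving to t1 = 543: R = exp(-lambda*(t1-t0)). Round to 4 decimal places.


lambda = 0.0441
t0 = 141, t1 = 543
t1 - t0 = 402
lambda * (t1-t0) = 0.0441 * 402 = 17.7282
R = exp(-17.7282)
R = 0.0

0.0


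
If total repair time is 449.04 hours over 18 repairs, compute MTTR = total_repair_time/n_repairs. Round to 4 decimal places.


total_repair_time = 449.04
n_repairs = 18
MTTR = 449.04 / 18
MTTR = 24.9467

24.9467
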